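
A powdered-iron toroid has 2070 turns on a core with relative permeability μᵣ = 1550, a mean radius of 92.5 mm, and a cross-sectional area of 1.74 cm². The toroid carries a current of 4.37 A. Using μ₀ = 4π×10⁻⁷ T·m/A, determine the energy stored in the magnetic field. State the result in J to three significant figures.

L = μ₀μᵣN²A/(2πR) = (4π×10⁻⁷)(1550)(2070)²(1.740×10^-4)/(2π×9.250×10^-2) = 2.499 H.
U = ½LI² = ½(2.499)(4.37)² = 23.86 J.

U ≈ 23.9 J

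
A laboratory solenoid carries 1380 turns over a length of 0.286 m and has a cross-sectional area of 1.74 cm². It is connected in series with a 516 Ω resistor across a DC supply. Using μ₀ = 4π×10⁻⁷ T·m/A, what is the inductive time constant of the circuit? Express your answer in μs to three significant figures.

A = 1.74 cm² = 1.740×10^-4 m².
L = μ₀N²A/ℓ = (4π×10⁻⁷)(1380)²(1.740×10^-4)/(0.286) = 1.456×10^-3 H.
τ = L/R = (1.456×10^-3)/(516) = 2.822×10^-6 s.

τ ≈ 2.82 μs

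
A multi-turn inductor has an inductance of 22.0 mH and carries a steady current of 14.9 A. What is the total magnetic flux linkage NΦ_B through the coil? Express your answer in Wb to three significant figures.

From L = NΦ_B/I, the flux linkage is NΦ_B = LI.
NΦ_B = (2.200×10^-2 H)(14.9 A) = 0.3278 Wb.

NΦ_B ≈ 0.328 Wb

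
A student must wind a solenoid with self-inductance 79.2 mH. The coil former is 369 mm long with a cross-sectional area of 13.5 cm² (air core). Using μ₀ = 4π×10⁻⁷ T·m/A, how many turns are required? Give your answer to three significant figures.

A = 13.5 cm² = 1.350×10^-3 m².
From L = μ₀N²A/ℓ, N = √(Lℓ / (μ₀A)).
N = √[(7.920×10^-2)(0.369) / ((4π×10⁻⁷)×1.350×10^-3)] = √(1.723×10^7) ≈ 4150.5.

N ≈ 4150 turns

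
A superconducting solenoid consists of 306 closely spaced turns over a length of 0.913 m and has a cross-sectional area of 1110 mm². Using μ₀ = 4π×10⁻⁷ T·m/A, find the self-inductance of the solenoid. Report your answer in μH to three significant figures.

L ≈ 143 μH

A = 1110 mm² = 1.110×10^-3 m².
For a long solenoid, L = μ₀N²A/ℓ.
L = (4π×10⁻⁷)(306)²(1.110×10^-3)/(0.913 m) = 1.431×10^-4 H.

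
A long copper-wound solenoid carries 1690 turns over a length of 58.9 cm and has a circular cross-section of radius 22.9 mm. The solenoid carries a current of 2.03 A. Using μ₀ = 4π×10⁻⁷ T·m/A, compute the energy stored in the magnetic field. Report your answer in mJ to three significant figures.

U ≈ 20.7 mJ

A = πr² = π(2.290×10^-2 m)² = 1.647×10^-3 m².
L = μ₀N²A/ℓ = (4π×10⁻⁷)(1690)²(1.647×10^-3)/(0.589) = 1.004×10^-2 H.
U = ½LI² = ½(1.004×10^-2)(2.03)² = 2.068×10^-2 J.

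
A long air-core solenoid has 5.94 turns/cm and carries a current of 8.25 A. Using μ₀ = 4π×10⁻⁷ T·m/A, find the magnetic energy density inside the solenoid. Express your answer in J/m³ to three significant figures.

u ≈ 15.1 J/m³

B = μ₀nI = (4π×10⁻⁷)(594)(8.25) = 6.158×10^-3 T.
u = B²/(2μ₀) = (6.158×10^-3)²/(2×4π×10⁻⁷) = 15.09 J/m³.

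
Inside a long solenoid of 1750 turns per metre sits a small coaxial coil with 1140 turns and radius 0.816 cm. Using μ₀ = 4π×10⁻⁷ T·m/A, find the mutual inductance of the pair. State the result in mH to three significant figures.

The outer solenoid produces a uniform field B₁ = μ₀n₁I₁ across the inner coil,
so the flux linkage is N₂Φ = N₂B₁A₂ = μ₀n₁N₂A₂·I₁, giving M = μ₀n₁N₂A₂.
A₂ = πr² = π(8.160×10^-3 m)² = 2.092×10^-4 m².
M = (4π×10⁻⁷)(1750)(1140)(2.092×10^-4) = 5.244×10^-4 H.

M ≈ 0.524 mH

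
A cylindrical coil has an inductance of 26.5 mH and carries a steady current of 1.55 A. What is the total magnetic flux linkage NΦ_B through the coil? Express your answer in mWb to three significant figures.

NΦ_B ≈ 41.1 mWb

From L = NΦ_B/I, the flux linkage is NΦ_B = LI.
NΦ_B = (2.650×10^-2 H)(1.55 A) = 4.107×10^-2 Wb.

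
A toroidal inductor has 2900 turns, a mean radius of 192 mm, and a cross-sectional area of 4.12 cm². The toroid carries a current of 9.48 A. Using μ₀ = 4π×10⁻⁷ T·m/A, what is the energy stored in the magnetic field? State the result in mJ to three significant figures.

L = μ₀N²A/(2πR) = (4π×10⁻⁷)(2900)²(4.120×10^-4)/(2π×0.192) = 3.609×10^-3 H.
U = ½LI² = ½(3.609×10^-3)(9.48)² = 0.1622 J.

U ≈ 162 mJ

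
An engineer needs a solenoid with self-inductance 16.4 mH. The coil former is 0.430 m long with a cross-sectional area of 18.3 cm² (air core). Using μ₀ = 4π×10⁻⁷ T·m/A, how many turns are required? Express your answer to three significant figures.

N ≈ 1750 turns

A = 18.3 cm² = 1.830×10^-3 m².
From L = μ₀N²A/ℓ, N = √(Lℓ / (μ₀A)).
N = √[(1.640×10^-2)(0.43) / ((4π×10⁻⁷)×1.830×10^-3)] = √(3.067×10^6) ≈ 1751.2.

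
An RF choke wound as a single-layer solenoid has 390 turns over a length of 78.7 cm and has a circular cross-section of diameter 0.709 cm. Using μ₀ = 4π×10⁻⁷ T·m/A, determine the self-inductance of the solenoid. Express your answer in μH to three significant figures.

L ≈ 9.59 μH

A = π(d/2)² = π(3.545×10^-3 m)² = 3.948×10^-5 m².
For a long solenoid, L = μ₀N²A/ℓ.
L = (4π×10⁻⁷)(390)²(3.948×10^-5)/(0.787 m) = 9.588×10^-6 H.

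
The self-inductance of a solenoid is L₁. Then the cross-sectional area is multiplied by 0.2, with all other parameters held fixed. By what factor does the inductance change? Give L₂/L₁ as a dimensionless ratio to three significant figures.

For a solenoid, L ∝ μᵣN²A/ℓ.
L₂/L₁ = (0.2) = 0.200.

L₂/L₁ = 0.200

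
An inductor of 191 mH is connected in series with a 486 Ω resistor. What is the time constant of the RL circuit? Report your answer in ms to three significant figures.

τ ≈ 0.393 ms

τ = L/R = (0.191 H)/(486 Ω) = 3.930×10^-4 s.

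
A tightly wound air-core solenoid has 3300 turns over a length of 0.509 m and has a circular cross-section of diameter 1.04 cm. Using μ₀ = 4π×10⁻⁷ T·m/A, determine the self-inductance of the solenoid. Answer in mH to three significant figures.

L ≈ 2.28 mH

A = π(d/2)² = π(5.200×10^-3 m)² = 8.4949×10^-5 m².
For a long solenoid, L = μ₀N²A/ℓ.
L = (4π×10⁻⁷)(3300)²(8.4949×10^-5)/(0.509 m) = 2.284×10^-3 H.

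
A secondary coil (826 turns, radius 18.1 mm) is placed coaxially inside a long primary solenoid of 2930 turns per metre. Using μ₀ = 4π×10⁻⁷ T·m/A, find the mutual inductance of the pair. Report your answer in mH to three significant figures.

M ≈ 3.13 mH

The outer solenoid produces a uniform field B₁ = μ₀n₁I₁ across the inner coil,
so the flux linkage is N₂Φ = N₂B₁A₂ = μ₀n₁N₂A₂·I₁, giving M = μ₀n₁N₂A₂.
A₂ = πr² = π(1.810×10^-2 m)² = 1.029×10^-3 m².
M = (4π×10⁻⁷)(2930)(826)(1.029×10^-3) = 3.130×10^-3 H.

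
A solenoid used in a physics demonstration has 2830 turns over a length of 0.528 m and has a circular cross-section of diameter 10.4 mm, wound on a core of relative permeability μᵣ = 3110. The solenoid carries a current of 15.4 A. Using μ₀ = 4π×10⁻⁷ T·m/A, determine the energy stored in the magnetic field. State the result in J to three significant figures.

U ≈ 597 J

A = π(d/2)² = π(5.200×10^-3 m)² = 8.4949×10^-5 m².
L = μ₀μᵣN²A/ℓ = (4π×10⁻⁷)(3110)(2830)²(8.4949×10^-5)/(0.528) = 5.036 H.
U = ½LI² = ½(5.036)(15.4)² = 597.1 J.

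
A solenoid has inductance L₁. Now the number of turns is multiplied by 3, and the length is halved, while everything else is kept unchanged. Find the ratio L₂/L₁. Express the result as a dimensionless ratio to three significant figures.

L₂/L₁ = 18.0

For a solenoid, L ∝ μᵣN²A/ℓ.
L₂/L₁ = (3)^2 × (0.5)^-1 = 18.0.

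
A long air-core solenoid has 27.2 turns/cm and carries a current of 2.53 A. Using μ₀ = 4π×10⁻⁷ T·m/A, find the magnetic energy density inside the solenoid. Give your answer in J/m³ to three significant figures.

u ≈ 29.8 J/m³

B = μ₀nI = (4π×10⁻⁷)(2.720×10^3)(2.53) = 8.648×10^-3 T.
u = B²/(2μ₀) = (8.648×10^-3)²/(2×4π×10⁻⁷) = 29.75 J/m³.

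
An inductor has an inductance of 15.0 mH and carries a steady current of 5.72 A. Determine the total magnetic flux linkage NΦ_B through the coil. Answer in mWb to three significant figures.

NΦ_B ≈ 85.8 mWb

From L = NΦ_B/I, the flux linkage is NΦ_B = LI.
NΦ_B = (1.500×10^-2 H)(5.72 A) = 8.580×10^-2 Wb.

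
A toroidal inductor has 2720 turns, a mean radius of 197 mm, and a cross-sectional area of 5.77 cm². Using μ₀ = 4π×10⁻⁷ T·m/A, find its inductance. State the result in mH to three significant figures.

L ≈ 4.33 mH

For a thin toroid, L = μ₀N²A/(2πR).
L = (4π×10⁻⁷)(2720)²(5.770×10^-4) / (2π×0.197 m) = 4.334×10^-3 H.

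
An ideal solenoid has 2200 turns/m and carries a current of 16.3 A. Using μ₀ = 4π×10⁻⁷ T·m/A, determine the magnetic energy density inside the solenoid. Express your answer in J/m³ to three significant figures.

B = μ₀nI = (4π×10⁻⁷)(2.200×10^3)(16.3) = 4.506×10^-2 T.
u = B²/(2μ₀) = (4.506×10^-2)²/(2×4π×10⁻⁷) = 808 J/m³.

u ≈ 808 J/m³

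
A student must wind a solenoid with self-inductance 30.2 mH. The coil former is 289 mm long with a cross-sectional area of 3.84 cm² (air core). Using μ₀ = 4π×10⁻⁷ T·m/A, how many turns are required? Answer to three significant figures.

N ≈ 4250 turns

A = 3.84 cm² = 3.840×10^-4 m².
From L = μ₀N²A/ℓ, N = √(Lℓ / (μ₀A)).
N = √[(3.020×10^-2)(0.289) / ((4π×10⁻⁷)×3.840×10^-4)] = √(1.809×10^7) ≈ 4252.9.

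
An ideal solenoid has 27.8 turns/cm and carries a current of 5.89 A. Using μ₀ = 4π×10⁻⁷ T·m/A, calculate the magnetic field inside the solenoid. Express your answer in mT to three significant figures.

Inside a long solenoid, B = μ₀nI.
B = (4π×10⁻⁷)(2.780×10^3 m⁻¹)(5.89 A) = 2.058×10^-2 T.

B ≈ 20.6 mT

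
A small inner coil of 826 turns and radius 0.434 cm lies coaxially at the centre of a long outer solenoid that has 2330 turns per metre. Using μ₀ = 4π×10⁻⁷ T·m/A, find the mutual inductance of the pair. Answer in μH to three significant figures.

The outer solenoid produces a uniform field B₁ = μ₀n₁I₁ across the inner coil,
so the flux linkage is N₂Φ = N₂B₁A₂ = μ₀n₁N₂A₂·I₁, giving M = μ₀n₁N₂A₂.
A₂ = πr² = π(4.340×10^-3 m)² = 5.917×10^-5 m².
M = (4π×10⁻⁷)(2330)(826)(5.917×10^-5) = 1.431×10^-4 H.

M ≈ 143 μH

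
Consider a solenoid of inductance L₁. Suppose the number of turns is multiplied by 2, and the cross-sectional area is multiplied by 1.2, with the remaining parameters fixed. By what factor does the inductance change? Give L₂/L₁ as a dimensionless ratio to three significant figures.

L₂/L₁ = 4.80

For a solenoid, L ∝ μᵣN²A/ℓ.
L₂/L₁ = (2)^2 × (1.2) = 4.80.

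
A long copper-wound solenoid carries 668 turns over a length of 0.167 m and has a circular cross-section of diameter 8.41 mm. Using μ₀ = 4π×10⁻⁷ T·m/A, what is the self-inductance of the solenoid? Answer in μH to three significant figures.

A = π(d/2)² = π(4.205×10^-3 m)² = 5.55497×10^-5 m².
For a long solenoid, L = μ₀N²A/ℓ.
L = (4π×10⁻⁷)(668)²(5.55497×10^-5)/(0.167 m) = 1.865×10^-4 H.

L ≈ 187 μH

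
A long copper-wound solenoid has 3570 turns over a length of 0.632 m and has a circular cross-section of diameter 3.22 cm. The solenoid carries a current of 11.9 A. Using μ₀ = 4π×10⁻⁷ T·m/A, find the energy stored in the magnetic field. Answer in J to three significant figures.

A = π(d/2)² = π(1.610×10^-2 m)² = 8.143×10^-4 m².
L = μ₀N²A/ℓ = (4π×10⁻⁷)(3570)²(8.143×10^-4)/(0.632) = 2.064×10^-2 H.
U = ½LI² = ½(2.064×10^-2)(11.9)² = 1.461 J.

U ≈ 1.46 J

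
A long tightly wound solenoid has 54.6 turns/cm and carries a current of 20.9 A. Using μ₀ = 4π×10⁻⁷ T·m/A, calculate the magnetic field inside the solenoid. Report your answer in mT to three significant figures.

Inside a long solenoid, B = μ₀nI.
B = (4π×10⁻⁷)(5.460×10^3 m⁻¹)(20.9 A) = 0.1434 T.

B ≈ 143 mT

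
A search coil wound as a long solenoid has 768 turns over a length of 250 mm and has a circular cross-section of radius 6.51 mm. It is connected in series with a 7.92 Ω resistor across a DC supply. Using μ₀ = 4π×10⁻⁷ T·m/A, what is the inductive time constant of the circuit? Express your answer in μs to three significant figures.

τ ≈ 49.8 μs

A = πr² = π(6.510×10^-3 m)² = 1.331×10^-4 m².
L = μ₀N²A/ℓ = (4π×10⁻⁷)(768)²(1.331×10^-4)/(0.25) = 3.947×10^-4 H.
τ = L/R = (3.947×10^-4)/(7.92) = 4.984×10^-5 s.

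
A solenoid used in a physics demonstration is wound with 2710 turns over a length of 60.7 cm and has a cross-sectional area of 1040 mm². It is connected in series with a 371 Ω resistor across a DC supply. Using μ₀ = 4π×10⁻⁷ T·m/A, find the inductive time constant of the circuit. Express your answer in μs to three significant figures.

A = 1040 mm² = 1.040×10^-3 m².
L = μ₀N²A/ℓ = (4π×10⁻⁷)(2710)²(1.040×10^-3)/(0.607) = 1.581×10^-2 H.
τ = L/R = (1.581×10^-2)/(371) = 4.262×10^-5 s.

τ ≈ 42.6 μs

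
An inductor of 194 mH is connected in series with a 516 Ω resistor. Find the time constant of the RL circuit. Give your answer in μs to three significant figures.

τ = L/R = (0.194 H)/(516 Ω) = 3.760×10^-4 s.

τ ≈ 376 μs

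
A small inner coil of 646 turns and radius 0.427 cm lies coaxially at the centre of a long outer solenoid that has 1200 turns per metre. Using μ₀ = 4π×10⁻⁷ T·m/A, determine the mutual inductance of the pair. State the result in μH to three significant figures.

M ≈ 55.8 μH

The outer solenoid produces a uniform field B₁ = μ₀n₁I₁ across the inner coil,
so the flux linkage is N₂Φ = N₂B₁A₂ = μ₀n₁N₂A₂·I₁, giving M = μ₀n₁N₂A₂.
A₂ = πr² = π(4.270×10^-3 m)² = 5.728×10^-5 m².
M = (4π×10⁻⁷)(1200)(646)(5.728×10^-5) = 5.580×10^-5 H.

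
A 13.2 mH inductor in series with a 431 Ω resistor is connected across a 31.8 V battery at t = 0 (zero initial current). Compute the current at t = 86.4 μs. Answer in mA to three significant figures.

τ = L/R = 1.320×10^-2/431 = 3.063×10^-5 s; final current I_∞ = ε/R = 31.8/431 = 7.378×10^-2 A.
I(t) = I_∞(1 − e^(−t/τ)) with t/τ = 2.821.
I = (7.378×10^-2)(1 − e^(−2.821)) = 6.939×10^-2 A.

I ≈ 69.4 mA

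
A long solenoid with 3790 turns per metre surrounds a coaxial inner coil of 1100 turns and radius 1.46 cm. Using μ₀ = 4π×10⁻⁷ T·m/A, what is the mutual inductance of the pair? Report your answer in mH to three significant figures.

M ≈ 3.51 mH

The outer solenoid produces a uniform field B₁ = μ₀n₁I₁ across the inner coil,
so the flux linkage is N₂Φ = N₂B₁A₂ = μ₀n₁N₂A₂·I₁, giving M = μ₀n₁N₂A₂.
A₂ = πr² = π(1.460×10^-2 m)² = 6.697×10^-4 m².
M = (4π×10⁻⁷)(3790)(1100)(6.697×10^-4) = 3.508×10^-3 H.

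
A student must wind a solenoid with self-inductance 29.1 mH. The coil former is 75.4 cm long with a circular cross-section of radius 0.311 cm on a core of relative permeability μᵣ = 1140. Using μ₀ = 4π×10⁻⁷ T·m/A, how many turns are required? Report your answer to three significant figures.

N ≈ 710 turns

A = πr² = π(3.110×10^-3 m)² = 3.039×10^-5 m².
From L = μ₀μᵣN²A/ℓ, N = √(Lℓ / (μ₀μᵣA)).
N = √[(2.910×10^-2)(0.754) / ((4π×10⁻⁷)(1140)×3.039×10^-5)] = √(5.041×10^5) ≈ 710.0.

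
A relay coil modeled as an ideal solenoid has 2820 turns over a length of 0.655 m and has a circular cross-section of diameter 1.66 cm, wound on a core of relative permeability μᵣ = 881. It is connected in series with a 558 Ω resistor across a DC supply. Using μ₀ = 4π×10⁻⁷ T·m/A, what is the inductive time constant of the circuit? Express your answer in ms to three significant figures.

A = π(d/2)² = π(8.300×10^-3 m)² = 2.164×10^-4 m².
L = μ₀μᵣN²A/ℓ = (4π×10⁻⁷)(881)(2820)²(2.164×10^-4)/(0.655) = 2.909 H.
τ = L/R = (2.909)/(558) = 5.213×10^-3 s.

τ ≈ 5.21 ms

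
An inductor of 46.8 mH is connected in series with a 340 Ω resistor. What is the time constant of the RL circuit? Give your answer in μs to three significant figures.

τ = L/R = (4.680×10^-2 H)/(340 Ω) = 1.376×10^-4 s.

τ ≈ 138 μs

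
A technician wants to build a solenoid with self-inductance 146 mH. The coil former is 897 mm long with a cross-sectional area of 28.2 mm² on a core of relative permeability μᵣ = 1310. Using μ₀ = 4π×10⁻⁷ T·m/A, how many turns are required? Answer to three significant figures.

A = 28.2 mm² = 2.820×10^-5 m².
From L = μ₀μᵣN²A/ℓ, N = √(Lℓ / (μ₀μᵣA)).
N = √[(0.146)(0.897) / ((4π×10⁻⁷)(1310)×2.820×10^-5)] = √(2.821×10^6) ≈ 1679.6.

N ≈ 1680 turns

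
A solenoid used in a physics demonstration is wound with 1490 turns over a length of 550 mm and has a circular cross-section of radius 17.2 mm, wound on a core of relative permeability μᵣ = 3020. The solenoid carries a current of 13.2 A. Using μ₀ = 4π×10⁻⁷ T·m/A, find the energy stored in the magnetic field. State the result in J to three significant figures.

U ≈ 1240 J

A = πr² = π(1.720×10^-2 m)² = 9.294×10^-4 m².
L = μ₀μᵣN²A/ℓ = (4π×10⁻⁷)(3020)(1490)²(9.294×10^-4)/(0.55) = 14.24 H.
U = ½LI² = ½(14.24)(13.2)² = 1.240×10^3 J.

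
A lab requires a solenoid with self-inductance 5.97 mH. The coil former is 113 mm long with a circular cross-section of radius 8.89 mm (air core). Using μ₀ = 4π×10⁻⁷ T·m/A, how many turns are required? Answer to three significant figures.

N ≈ 1470 turns

A = πr² = π(8.890×10^-3 m)² = 2.483×10^-4 m².
From L = μ₀N²A/ℓ, N = √(Lℓ / (μ₀A)).
N = √[(5.970×10^-3)(0.113) / ((4π×10⁻⁷)×2.483×10^-4)] = √(2.162×10^6) ≈ 1470.4.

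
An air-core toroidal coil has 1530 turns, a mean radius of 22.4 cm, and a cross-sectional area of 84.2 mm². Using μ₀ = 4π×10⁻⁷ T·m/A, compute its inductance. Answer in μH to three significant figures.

For a thin toroid, L = μ₀N²A/(2πR).
L = (4π×10⁻⁷)(1530)²(8.420×10^-5) / (2π×0.224 m) = 1.760×10^-4 H.

L ≈ 176 μH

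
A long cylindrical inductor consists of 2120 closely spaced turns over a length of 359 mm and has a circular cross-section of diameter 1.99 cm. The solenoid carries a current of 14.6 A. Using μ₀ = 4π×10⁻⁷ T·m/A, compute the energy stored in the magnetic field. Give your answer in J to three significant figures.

A = π(d/2)² = π(9.950×10^-3 m)² = 3.110×10^-4 m².
L = μ₀N²A/ℓ = (4π×10⁻⁷)(2120)²(3.110×10^-4)/(0.359) = 4.893×10^-3 H.
U = ½LI² = ½(4.893×10^-3)(14.6)² = 0.5215 J.

U ≈ 0.522 J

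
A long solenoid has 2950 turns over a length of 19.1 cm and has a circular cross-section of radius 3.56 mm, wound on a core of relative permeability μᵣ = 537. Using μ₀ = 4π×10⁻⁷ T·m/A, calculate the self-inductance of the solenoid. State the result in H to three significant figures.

L ≈ 1.22 H

A = πr² = π(3.560×10^-3 m)² = 3.982×10^-5 m².
For a long solenoid, L = μ₀μᵣN²A/ℓ.
L = (4π×10⁻⁷)(537)(2950)²(3.982×10^-5)/(0.191 m) = 1.224 H.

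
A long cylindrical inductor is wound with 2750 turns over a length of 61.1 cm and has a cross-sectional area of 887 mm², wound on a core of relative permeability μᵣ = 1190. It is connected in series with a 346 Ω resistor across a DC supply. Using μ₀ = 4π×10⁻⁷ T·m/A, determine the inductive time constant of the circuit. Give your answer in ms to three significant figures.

A = 887 mm² = 8.870×10^-4 m².
L = μ₀μᵣN²A/ℓ = (4π×10⁻⁷)(1190)(2750)²(8.870×10^-4)/(0.611) = 16.42 H.
τ = L/R = (16.42)/(346) = 4.7449×10^-2 s.

τ ≈ 47.4 ms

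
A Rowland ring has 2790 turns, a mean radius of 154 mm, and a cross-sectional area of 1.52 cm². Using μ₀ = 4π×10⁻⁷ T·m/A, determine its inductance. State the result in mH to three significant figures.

For a thin toroid, L = μ₀N²A/(2πR).
L = (4π×10⁻⁷)(2790)²(1.520×10^-4) / (2π×0.154 m) = 1.537×10^-3 H.

L ≈ 1.54 mH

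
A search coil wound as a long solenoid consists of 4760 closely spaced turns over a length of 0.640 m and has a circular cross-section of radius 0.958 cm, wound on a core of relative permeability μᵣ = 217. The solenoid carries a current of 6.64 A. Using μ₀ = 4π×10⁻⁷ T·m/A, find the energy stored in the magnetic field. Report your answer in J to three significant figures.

U ≈ 61.4 J

A = πr² = π(9.580×10^-3 m)² = 2.883×10^-4 m².
L = μ₀μᵣN²A/ℓ = (4π×10⁻⁷)(217)(4760)²(2.883×10^-4)/(0.64) = 2.783 H.
U = ½LI² = ½(2.783)(6.64)² = 61.36 J.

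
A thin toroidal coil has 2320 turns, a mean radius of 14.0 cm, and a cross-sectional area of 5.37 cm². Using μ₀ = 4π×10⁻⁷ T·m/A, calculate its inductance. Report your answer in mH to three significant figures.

For a thin toroid, L = μ₀N²A/(2πR).
L = (4π×10⁻⁷)(2320)²(5.370×10^-4) / (2π×0.14 m) = 4.129×10^-3 H.

L ≈ 4.13 mH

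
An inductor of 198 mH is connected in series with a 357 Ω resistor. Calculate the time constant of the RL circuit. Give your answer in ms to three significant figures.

τ ≈ 0.555 ms

τ = L/R = (0.198 H)/(357 Ω) = 5.546×10^-4 s.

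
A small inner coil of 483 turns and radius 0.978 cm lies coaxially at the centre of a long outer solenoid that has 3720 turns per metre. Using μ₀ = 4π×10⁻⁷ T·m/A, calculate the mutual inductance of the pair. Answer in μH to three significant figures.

M ≈ 678 μH

The outer solenoid produces a uniform field B₁ = μ₀n₁I₁ across the inner coil,
so the flux linkage is N₂Φ = N₂B₁A₂ = μ₀n₁N₂A₂·I₁, giving M = μ₀n₁N₂A₂.
A₂ = πr² = π(9.780×10^-3 m)² = 3.0049×10^-4 m².
M = (4π×10⁻⁷)(3720)(483)(3.0049×10^-4) = 6.7847×10^-4 H.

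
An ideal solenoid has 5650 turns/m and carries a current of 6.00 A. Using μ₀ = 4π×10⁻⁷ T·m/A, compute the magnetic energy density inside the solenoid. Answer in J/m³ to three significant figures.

u ≈ 722 J/m³

B = μ₀nI = (4π×10⁻⁷)(5.650×10^3)(6.00) = 4.260×10^-2 T.
u = B²/(2μ₀) = (4.260×10^-2)²/(2×4π×10⁻⁷) = 722.1 J/m³.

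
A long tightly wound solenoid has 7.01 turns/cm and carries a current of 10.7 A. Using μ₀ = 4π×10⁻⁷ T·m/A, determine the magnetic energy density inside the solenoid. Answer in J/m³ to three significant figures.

u ≈ 35.3 J/m³

B = μ₀nI = (4π×10⁻⁷)(701)(10.7) = 9.426×10^-3 T.
u = B²/(2μ₀) = (9.426×10^-3)²/(2×4π×10⁻⁷) = 35.3495 J/m³.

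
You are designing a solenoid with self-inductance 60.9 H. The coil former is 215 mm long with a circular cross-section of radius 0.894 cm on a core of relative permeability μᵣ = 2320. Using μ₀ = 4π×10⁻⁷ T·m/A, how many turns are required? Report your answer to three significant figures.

N ≈ 4230 turns

A = πr² = π(8.940×10^-3 m)² = 2.511×10^-4 m².
From L = μ₀μᵣN²A/ℓ, N = √(Lℓ / (μ₀μᵣA)).
N = √[(60.9)(0.215) / ((4π×10⁻⁷)(2320)×2.511×10^-4)] = √(1.789×10^7) ≈ 4229.3.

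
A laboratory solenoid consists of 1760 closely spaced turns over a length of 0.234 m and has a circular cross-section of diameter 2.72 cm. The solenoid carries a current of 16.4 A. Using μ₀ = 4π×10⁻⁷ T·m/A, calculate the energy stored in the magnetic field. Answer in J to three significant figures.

U ≈ 1.30 J

A = π(d/2)² = π(1.360×10^-2 m)² = 5.811×10^-4 m².
L = μ₀N²A/ℓ = (4π×10⁻⁷)(1760)²(5.811×10^-4)/(0.234) = 9.666×10^-3 H.
U = ½LI² = ½(9.666×10^-3)(16.4)² = 1.3 J.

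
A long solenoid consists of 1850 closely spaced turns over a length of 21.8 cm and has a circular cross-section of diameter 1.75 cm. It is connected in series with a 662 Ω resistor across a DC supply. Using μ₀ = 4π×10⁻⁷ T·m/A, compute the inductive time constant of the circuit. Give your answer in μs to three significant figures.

τ ≈ 7.17 μs

A = π(d/2)² = π(8.750×10^-3 m)² = 2.405×10^-4 m².
L = μ₀N²A/ℓ = (4π×10⁻⁷)(1850)²(2.405×10^-4)/(0.218) = 4.745×10^-3 H.
τ = L/R = (4.745×10^-3)/(662) = 7.168×10^-6 s.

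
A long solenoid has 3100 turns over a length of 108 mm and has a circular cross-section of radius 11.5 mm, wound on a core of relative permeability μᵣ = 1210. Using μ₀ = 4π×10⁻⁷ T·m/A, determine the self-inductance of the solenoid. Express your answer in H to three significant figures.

L ≈ 56.2 H

A = πr² = π(1.150×10^-2 m)² = 4.1548×10^-4 m².
For a long solenoid, L = μ₀μᵣN²A/ℓ.
L = (4π×10⁻⁷)(1210)(3100)²(4.1548×10^-4)/(0.108 m) = 56.21 H.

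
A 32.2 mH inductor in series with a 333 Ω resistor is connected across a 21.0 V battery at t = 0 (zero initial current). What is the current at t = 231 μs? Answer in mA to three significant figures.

τ = L/R = 3.220×10^-2/333 = 9.670×10^-5 s; final current I_∞ = ε/R = 21.0/333 = 6.306×10^-2 A.
I(t) = I_∞(1 − e^(−t/τ)) with t/τ = 2.389.
I = (6.306×10^-2)(1 − e^(−2.389)) = 5.728×10^-2 A.

I ≈ 57.3 mA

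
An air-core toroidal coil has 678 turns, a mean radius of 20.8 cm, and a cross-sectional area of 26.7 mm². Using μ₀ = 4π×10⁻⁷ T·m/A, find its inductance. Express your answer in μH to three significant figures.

L ≈ 11.8 μH

For a thin toroid, L = μ₀N²A/(2πR).
L = (4π×10⁻⁷)(678)²(2.670×10^-5) / (2π×0.208 m) = 1.180×10^-5 H.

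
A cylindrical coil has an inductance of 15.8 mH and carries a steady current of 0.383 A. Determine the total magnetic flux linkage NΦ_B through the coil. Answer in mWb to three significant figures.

NΦ_B ≈ 6.05 mWb

From L = NΦ_B/I, the flux linkage is NΦ_B = LI.
NΦ_B = (1.580×10^-2 H)(0.383 A) = 6.051×10^-3 Wb.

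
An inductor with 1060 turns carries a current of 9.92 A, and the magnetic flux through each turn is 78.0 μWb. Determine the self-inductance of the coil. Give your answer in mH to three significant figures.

L ≈ 8.33 mH

Self-inductance is defined by L = NΦ_B/I (flux linkage over current).
L = (1060)(7.800×10^-5 Wb)/(9.92 A) = 8.3347×10^-3 H.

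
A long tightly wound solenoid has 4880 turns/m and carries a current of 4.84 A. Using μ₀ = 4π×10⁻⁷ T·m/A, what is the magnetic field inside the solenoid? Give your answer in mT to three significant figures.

B ≈ 29.7 mT

Inside a long solenoid, B = μ₀nI.
B = (4π×10⁻⁷)(4.880×10^3 m⁻¹)(4.84 A) = 2.968×10^-2 T.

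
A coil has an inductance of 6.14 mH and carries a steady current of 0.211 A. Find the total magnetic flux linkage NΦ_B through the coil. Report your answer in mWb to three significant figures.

NΦ_B ≈ 1.30 mWb

From L = NΦ_B/I, the flux linkage is NΦ_B = LI.
NΦ_B = (6.140×10^-3 H)(0.211 A) = 1.296×10^-3 Wb.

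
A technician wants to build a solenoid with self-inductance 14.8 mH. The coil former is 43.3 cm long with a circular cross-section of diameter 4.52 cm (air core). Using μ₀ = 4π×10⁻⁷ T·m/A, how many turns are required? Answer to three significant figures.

A = π(d/2)² = π(2.260×10^-2 m)² = 1.6046×10^-3 m².
From L = μ₀N²A/ℓ, N = √(Lℓ / (μ₀A)).
N = √[(1.480×10^-2)(0.433) / ((4π×10⁻⁷)×1.6046×10^-3)] = √(3.178×10^6) ≈ 1782.7.

N ≈ 1780 turns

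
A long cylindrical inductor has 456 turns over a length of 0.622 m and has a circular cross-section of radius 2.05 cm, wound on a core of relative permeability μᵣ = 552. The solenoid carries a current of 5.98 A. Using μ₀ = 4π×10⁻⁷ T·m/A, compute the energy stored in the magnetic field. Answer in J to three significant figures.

U ≈ 5.47 J

A = πr² = π(2.050×10^-2 m)² = 1.320×10^-3 m².
L = μ₀μᵣN²A/ℓ = (4π×10⁻⁷)(552)(456)²(1.320×10^-3)/(0.622) = 0.3062 H.
U = ½LI² = ½(0.3062)(5.98)² = 5.474 J.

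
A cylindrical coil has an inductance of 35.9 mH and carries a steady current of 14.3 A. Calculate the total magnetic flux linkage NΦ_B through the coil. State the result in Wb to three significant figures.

NΦ_B ≈ 0.513 Wb

From L = NΦ_B/I, the flux linkage is NΦ_B = LI.
NΦ_B = (3.590×10^-2 H)(14.3 A) = 0.5134 Wb.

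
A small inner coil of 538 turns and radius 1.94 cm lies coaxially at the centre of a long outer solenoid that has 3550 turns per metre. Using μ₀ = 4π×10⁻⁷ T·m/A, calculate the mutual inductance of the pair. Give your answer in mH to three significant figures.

M ≈ 2.84 mH

The outer solenoid produces a uniform field B₁ = μ₀n₁I₁ across the inner coil,
so the flux linkage is N₂Φ = N₂B₁A₂ = μ₀n₁N₂A₂·I₁, giving M = μ₀n₁N₂A₂.
A₂ = πr² = π(1.940×10^-2 m)² = 1.182×10^-3 m².
M = (4π×10⁻⁷)(3550)(538)(1.182×10^-3) = 2.838×10^-3 H.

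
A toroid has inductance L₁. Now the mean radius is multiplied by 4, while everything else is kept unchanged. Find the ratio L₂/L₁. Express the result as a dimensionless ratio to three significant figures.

For a toroid, L ∝ μᵣN²A/R.
L₂/L₁ = (4)^-1 = 0.250.

L₂/L₁ = 0.250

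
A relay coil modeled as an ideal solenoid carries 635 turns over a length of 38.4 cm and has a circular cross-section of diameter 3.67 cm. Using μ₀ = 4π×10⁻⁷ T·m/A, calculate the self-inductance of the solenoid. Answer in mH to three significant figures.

L ≈ 1.40 mH

A = π(d/2)² = π(1.835×10^-2 m)² = 1.058×10^-3 m².
For a long solenoid, L = μ₀N²A/ℓ.
L = (4π×10⁻⁷)(635)²(1.058×10^-3)/(0.384 m) = 1.396×10^-3 H.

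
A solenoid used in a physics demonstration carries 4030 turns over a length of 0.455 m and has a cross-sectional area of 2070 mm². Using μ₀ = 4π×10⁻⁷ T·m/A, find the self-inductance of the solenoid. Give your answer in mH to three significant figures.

A = 2070 mm² = 2.070×10^-3 m².
For a long solenoid, L = μ₀N²A/ℓ.
L = (4π×10⁻⁷)(4030)²(2.070×10^-3)/(0.455 m) = 9.2849×10^-2 H.

L ≈ 92.8 mH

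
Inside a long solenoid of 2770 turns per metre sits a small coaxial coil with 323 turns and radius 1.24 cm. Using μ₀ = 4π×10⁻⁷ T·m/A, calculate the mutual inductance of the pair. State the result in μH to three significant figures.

The outer solenoid produces a uniform field B₁ = μ₀n₁I₁ across the inner coil,
so the flux linkage is N₂Φ = N₂B₁A₂ = μ₀n₁N₂A₂·I₁, giving M = μ₀n₁N₂A₂.
A₂ = πr² = π(1.240×10^-2 m)² = 4.831×10^-4 m².
M = (4π×10⁻⁷)(2770)(323)(4.831×10^-4) = 5.431×10^-4 H.

M ≈ 543 μH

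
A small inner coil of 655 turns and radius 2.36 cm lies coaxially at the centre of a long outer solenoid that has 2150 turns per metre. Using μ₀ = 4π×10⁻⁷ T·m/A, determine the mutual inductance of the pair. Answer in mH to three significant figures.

M ≈ 3.10 mH

The outer solenoid produces a uniform field B₁ = μ₀n₁I₁ across the inner coil,
so the flux linkage is N₂Φ = N₂B₁A₂ = μ₀n₁N₂A₂·I₁, giving M = μ₀n₁N₂A₂.
A₂ = πr² = π(2.360×10^-2 m)² = 1.750×10^-3 m².
M = (4π×10⁻⁷)(2150)(655)(1.750×10^-3) = 3.096×10^-3 H.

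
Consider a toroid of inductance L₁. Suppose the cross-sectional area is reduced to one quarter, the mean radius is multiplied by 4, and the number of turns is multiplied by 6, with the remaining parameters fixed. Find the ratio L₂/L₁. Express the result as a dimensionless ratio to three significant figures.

L₂/L₁ = 2.25

For a toroid, L ∝ μᵣN²A/R.
L₂/L₁ = (0.25) × (4)^-1 × (6)^2 = 2.25.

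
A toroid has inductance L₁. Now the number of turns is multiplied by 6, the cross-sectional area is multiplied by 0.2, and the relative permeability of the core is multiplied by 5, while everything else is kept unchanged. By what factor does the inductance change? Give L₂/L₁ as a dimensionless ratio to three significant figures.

For a toroid, L ∝ μᵣN²A/R.
L₂/L₁ = (6)^2 × (0.2) × (5) = 36.0.

L₂/L₁ = 36.0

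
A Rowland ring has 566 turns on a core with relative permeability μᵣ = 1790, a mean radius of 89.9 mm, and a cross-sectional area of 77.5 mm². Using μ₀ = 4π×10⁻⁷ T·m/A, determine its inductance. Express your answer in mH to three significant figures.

For a thin toroid, L = μ₀μᵣN²A/(2πR).
L = (4π×10⁻⁷)(1790)(566)²(7.750×10^-5) / (2π×8.990×10^-2 m) = 9.887×10^-2 H.

L ≈ 98.9 mH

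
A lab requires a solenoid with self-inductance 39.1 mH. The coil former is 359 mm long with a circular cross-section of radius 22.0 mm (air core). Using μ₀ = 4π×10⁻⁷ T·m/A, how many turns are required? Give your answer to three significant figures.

A = πr² = π(2.200×10^-2 m)² = 1.521×10^-3 m².
From L = μ₀N²A/ℓ, N = √(Lℓ / (μ₀A)).
N = √[(3.910×10^-2)(0.359) / ((4π×10⁻⁷)×1.521×10^-3)] = √(7.346×10^6) ≈ 2710.4.

N ≈ 2710 turns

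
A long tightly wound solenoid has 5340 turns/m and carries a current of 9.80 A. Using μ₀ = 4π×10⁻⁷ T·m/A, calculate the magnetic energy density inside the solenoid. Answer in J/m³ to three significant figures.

B = μ₀nI = (4π×10⁻⁷)(5.340×10^3)(9.80) = 6.576×10^-2 T.
u = B²/(2μ₀) = (6.576×10^-2)²/(2×4π×10⁻⁷) = 1.721×10^3 J/m³.

u ≈ 1720 J/m³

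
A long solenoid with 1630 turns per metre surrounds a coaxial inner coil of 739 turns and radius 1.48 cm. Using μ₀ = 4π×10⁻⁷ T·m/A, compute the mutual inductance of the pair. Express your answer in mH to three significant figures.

M ≈ 1.04 mH

The outer solenoid produces a uniform field B₁ = μ₀n₁I₁ across the inner coil,
so the flux linkage is N₂Φ = N₂B₁A₂ = μ₀n₁N₂A₂·I₁, giving M = μ₀n₁N₂A₂.
A₂ = πr² = π(1.480×10^-2 m)² = 6.881×10^-4 m².
M = (4π×10⁻⁷)(1630)(739)(6.881×10^-4) = 1.042×10^-3 H.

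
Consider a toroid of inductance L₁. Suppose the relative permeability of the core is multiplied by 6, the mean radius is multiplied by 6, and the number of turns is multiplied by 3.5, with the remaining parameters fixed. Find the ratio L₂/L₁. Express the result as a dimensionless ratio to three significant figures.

For a toroid, L ∝ μᵣN²A/R.
L₂/L₁ = (6) × (6)^-1 × (3.5)^2 = 12.3.

L₂/L₁ = 12.3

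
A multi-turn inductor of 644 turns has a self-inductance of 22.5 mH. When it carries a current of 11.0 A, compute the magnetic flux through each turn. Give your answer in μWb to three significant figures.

Φ_B ≈ 384 μWb

From L = NΦ_B/I, the flux per turn is Φ_B = LI/N.
Φ_B = (2.250×10^-2 H)(11.0 A)/644 = 3.843×10^-4 Wb.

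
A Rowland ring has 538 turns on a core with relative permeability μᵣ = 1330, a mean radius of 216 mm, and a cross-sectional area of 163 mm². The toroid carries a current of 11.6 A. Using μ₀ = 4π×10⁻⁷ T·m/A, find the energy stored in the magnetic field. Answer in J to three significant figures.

U ≈ 3.91 J

L = μ₀μᵣN²A/(2πR) = (4π×10⁻⁷)(1330)(538)²(1.630×10^-4)/(2π×0.216) = 5.810×10^-2 H.
U = ½LI² = ½(5.810×10^-2)(11.6)² = 3.909 J.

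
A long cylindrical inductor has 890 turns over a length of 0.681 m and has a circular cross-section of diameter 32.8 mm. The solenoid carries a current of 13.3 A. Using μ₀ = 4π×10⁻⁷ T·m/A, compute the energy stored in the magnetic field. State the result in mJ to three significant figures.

A = π(d/2)² = π(1.640×10^-2 m)² = 8.450×10^-4 m².
L = μ₀N²A/ℓ = (4π×10⁻⁷)(890)²(8.450×10^-4)/(0.681) = 1.235×10^-3 H.
U = ½LI² = ½(1.235×10^-3)(13.3)² = 0.1092 J.

U ≈ 109 mJ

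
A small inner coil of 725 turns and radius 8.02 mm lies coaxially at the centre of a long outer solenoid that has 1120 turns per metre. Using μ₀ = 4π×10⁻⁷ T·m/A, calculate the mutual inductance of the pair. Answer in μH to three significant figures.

The outer solenoid produces a uniform field B₁ = μ₀n₁I₁ across the inner coil,
so the flux linkage is N₂Φ = N₂B₁A₂ = μ₀n₁N₂A₂·I₁, giving M = μ₀n₁N₂A₂.
A₂ = πr² = π(8.020×10^-3 m)² = 2.021×10^-4 m².
M = (4π×10⁻⁷)(1120)(725)(2.021×10^-4) = 2.062×10^-4 H.

M ≈ 206 μH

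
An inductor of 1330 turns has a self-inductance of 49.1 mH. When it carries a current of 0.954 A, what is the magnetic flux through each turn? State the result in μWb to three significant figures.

Φ_B ≈ 35.2 μWb

From L = NΦ_B/I, the flux per turn is Φ_B = LI/N.
Φ_B = (4.910×10^-2 H)(0.954 A)/1330 = 3.522×10^-5 Wb.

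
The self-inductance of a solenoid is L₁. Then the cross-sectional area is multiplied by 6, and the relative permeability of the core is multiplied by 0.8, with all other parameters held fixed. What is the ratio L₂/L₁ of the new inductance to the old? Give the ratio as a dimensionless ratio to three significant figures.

For a solenoid, L ∝ μᵣN²A/ℓ.
L₂/L₁ = (6) × (0.8) = 4.80.

L₂/L₁ = 4.80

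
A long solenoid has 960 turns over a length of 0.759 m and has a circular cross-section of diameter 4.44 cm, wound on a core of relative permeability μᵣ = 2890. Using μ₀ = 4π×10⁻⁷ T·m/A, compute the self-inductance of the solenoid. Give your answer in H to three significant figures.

L ≈ 6.83 H

A = π(d/2)² = π(2.220×10^-2 m)² = 1.548×10^-3 m².
For a long solenoid, L = μ₀μᵣN²A/ℓ.
L = (4π×10⁻⁷)(2890)(960)²(1.548×10^-3)/(0.759 m) = 6.828 H.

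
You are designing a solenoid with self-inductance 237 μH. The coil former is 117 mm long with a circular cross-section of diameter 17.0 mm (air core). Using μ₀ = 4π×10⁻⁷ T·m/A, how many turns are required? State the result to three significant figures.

A = π(d/2)² = π(8.500×10^-3 m)² = 2.270×10^-4 m².
From L = μ₀N²A/ℓ, N = √(Lℓ / (μ₀A)).
N = √[(2.370×10^-4)(0.117) / ((4π×10⁻⁷)×2.270×10^-4)] = √(9.722×10^4) ≈ 311.8.

N ≈ 312 turns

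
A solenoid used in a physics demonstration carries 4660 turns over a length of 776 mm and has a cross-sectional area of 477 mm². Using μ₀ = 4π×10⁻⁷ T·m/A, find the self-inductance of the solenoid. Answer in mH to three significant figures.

A = 477 mm² = 4.770×10^-4 m².
For a long solenoid, L = μ₀N²A/ℓ.
L = (4π×10⁻⁷)(4660)²(4.770×10^-4)/(0.776 m) = 1.677×10^-2 H.

L ≈ 16.8 mH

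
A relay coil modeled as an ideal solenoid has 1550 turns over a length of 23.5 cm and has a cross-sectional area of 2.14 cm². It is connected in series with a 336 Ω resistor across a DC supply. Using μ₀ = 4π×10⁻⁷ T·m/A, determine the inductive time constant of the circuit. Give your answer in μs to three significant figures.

τ ≈ 8.18 μs

A = 2.14 cm² = 2.140×10^-4 m².
L = μ₀N²A/ℓ = (4π×10⁻⁷)(1550)²(2.140×10^-4)/(0.235) = 2.749×10^-3 H.
τ = L/R = (2.749×10^-3)/(336) = 8.182×10^-6 s.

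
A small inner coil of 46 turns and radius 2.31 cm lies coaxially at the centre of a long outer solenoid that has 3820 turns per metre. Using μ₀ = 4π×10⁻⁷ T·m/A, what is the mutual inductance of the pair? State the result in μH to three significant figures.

The outer solenoid produces a uniform field B₁ = μ₀n₁I₁ across the inner coil,
so the flux linkage is N₂Φ = N₂B₁A₂ = μ₀n₁N₂A₂·I₁, giving M = μ₀n₁N₂A₂.
A₂ = πr² = π(2.310×10^-2 m)² = 1.676×10^-3 m².
M = (4π×10⁻⁷)(3820)(46)(1.676×10^-3) = 3.702×10^-4 H.

M ≈ 370 μH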